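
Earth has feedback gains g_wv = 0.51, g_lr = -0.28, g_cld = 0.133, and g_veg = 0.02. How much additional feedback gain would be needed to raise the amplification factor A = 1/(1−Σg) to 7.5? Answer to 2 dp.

0.48

Current total gain = 0.383.
Target gain for A = 7.5: g* = 1 − 1/7.5 = 0.8667.
Additional gain needed = 0.8667 − 0.383 = 0.48.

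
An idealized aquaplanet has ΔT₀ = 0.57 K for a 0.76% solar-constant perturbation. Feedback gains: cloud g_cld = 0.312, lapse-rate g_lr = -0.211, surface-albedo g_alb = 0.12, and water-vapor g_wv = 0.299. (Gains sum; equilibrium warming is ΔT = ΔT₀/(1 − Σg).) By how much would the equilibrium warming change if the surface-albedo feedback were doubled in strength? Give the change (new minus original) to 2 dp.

0.40 K

Original: g = 0.52, ΔT = 0.57/(1−0.52) = 1.1875 K.
With doubled surface-albedo: g' = 0.64, ΔT' = 0.57/(1−0.64) = 1.5833 K.
Change = 1.5833 − 1.1875 = 0.40 K.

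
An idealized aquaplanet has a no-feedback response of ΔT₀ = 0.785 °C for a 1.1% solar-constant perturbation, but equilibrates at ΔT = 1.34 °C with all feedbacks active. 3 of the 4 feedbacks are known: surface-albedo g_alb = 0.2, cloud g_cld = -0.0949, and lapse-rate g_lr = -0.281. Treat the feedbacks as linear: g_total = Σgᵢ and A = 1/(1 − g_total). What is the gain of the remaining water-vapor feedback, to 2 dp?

Amplification A = ΔT/ΔT₀ = 1.34/0.785 = 1.707.
Total gain g = 1 − 1/A = 1 − 1/1.707 = 0.4142.
Known gains sum to 0.2 − 0.0949 − 0.281 = -0.1759.
g_wv = 0.4142 + 0.1759 = 0.59.

0.59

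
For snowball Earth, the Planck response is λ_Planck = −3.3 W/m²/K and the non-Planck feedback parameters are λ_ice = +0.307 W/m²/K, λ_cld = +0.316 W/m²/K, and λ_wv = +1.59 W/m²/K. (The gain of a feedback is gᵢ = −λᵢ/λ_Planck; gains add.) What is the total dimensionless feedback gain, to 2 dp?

0.67

Convert to gains: g_ice = 0.307/3.3 = 0.09303; g_cld = 0.316/3.3 = 0.09576; g_wv = 1.59/3.3 = 0.4818.
Total gain g = 0.67059.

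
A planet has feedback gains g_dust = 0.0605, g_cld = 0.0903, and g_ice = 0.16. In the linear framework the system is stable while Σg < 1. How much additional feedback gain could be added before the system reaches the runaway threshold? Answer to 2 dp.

0.69

Current total gain = 0.0605 + 0.0903 + 0.16 = 0.3108.
Margin to runaway = 1 − 0.3108 = 0.69.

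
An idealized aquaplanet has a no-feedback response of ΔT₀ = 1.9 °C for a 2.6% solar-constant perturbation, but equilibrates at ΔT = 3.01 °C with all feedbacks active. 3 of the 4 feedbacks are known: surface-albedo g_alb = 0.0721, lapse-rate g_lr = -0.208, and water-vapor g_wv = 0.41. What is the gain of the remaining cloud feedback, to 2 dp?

Amplification A = ΔT/ΔT₀ = 3.01/1.9 = 1.584.
Total gain g = 1 − 1/A = 1 − 1/1.584 = 0.3687.
Known gains sum to 0.0721 − 0.208 + 0.41 = 0.2741.
g_cld = 0.3687 − 0.2741 = 0.09.

0.09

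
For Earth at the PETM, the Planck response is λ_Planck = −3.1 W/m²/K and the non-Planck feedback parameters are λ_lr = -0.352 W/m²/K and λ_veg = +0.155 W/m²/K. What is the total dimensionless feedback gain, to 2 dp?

Convert to gains: g_lr = -0.352/3.1 = -0.1135; g_veg = 0.155/3.1 = 0.05.
Total gain g = -0.0635.

-0.06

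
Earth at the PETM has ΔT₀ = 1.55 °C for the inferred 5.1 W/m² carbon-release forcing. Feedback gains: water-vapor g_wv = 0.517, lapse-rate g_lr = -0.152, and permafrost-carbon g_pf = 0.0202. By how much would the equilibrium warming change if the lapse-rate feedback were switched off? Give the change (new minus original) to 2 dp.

Original: g = 0.3852, ΔT = 1.55/(1−0.3852) = 2.5211 °C.
Without lapse-rate: g' = 0.5372, ΔT' = 1.55/(1−0.5372) = 3.3492 °C.
Change = 3.3492 − 2.5211 = 0.83 °C.

0.83 °C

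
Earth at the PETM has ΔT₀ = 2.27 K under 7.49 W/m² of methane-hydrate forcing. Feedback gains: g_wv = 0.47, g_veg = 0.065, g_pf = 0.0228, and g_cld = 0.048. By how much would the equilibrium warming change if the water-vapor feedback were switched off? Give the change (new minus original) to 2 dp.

Original: g = 0.6058, ΔT = 2.27/(1−0.6058) = 5.7585 K.
Without water-vapor: g' = 0.1358, ΔT' = 2.27/(1−0.1358) = 2.6267 K.
Change = 2.6267 − 5.7585 = -3.13 K.

-3.13 K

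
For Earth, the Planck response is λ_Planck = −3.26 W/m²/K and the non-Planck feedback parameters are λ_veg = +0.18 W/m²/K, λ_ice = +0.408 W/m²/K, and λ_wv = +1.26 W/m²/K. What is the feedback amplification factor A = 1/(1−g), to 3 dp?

2.309

Convert to gains: g_veg = 0.18/3.26 = 0.05521; g_ice = 0.408/3.26 = 0.1252; g_wv = 1.26/3.26 = 0.3865.
Total gain g = 0.56691.
A = 1/(1 − 0.56691) = 2.309.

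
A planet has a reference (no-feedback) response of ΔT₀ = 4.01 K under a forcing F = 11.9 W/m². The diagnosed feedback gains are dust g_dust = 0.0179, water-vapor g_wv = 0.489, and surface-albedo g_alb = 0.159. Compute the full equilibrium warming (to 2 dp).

Total gain g = 0.0179 + 0.489 + 0.159 = 0.6659.
Amplification A = 1/(1 − 0.6659) = 2.993.
ΔT = 4.01 × 2.993 = 12.00 K.

12.00 K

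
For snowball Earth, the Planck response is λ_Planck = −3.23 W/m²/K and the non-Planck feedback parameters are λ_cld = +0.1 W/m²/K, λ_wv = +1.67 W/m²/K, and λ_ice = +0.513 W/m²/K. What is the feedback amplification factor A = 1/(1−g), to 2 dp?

3.41

Convert to gains: g_cld = 0.1/3.23 = 0.03096; g_wv = 1.67/3.23 = 0.517; g_ice = 0.513/3.23 = 0.1588.
Total gain g = 0.70676.
A = 1/(1 − 0.70676) = 3.41.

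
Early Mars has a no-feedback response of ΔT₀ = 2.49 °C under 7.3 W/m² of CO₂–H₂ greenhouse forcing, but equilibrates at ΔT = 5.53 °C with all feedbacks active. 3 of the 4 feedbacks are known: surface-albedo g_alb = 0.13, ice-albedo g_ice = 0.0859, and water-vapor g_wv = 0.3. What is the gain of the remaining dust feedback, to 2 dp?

0.03

Amplification A = ΔT/ΔT₀ = 5.53/2.49 = 2.221.
Total gain g = 1 − 1/A = 1 − 1/2.221 = 0.5498.
Known gains sum to 0.13 + 0.0859 + 0.3 = 0.5159.
g_dust = 0.5498 − 0.5159 = 0.03.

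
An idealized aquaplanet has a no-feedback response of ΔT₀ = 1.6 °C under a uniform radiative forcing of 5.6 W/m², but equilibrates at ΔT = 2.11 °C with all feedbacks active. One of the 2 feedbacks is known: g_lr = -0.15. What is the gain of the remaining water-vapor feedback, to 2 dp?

Amplification A = ΔT/ΔT₀ = 2.11/1.6 = 1.319.
Total gain g = 1 − 1/A = 1 − 1/1.319 = 0.2418.
The known gain is -0.15.
g_wv = 0.2418 + 0.15 = 0.39.

0.39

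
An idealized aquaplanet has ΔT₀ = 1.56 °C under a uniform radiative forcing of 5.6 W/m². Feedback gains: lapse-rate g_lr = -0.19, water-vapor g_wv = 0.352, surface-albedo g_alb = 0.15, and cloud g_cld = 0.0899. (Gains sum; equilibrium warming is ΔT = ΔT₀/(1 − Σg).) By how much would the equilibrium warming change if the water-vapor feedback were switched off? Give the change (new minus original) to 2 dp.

-0.97 °C

Original: g = 0.4019, ΔT = 1.56/(1−0.4019) = 2.6083 °C.
Without water-vapor: g' = 0.0499, ΔT' = 1.56/(1−0.0499) = 1.6419 °C.
Change = 1.6419 − 2.6083 = -0.97 °C.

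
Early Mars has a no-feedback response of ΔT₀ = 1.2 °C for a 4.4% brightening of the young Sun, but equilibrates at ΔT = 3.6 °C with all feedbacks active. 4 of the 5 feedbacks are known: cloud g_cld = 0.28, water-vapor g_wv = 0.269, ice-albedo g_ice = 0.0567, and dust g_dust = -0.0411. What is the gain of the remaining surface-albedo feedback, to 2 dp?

Amplification A = ΔT/ΔT₀ = 3.6/1.2 = 3.
Total gain g = 1 − 1/A = 1 − 1/3 = 0.6667.
Known gains sum to 0.28 + 0.269 + 0.0567 − 0.0411 = 0.5646.
g_alb = 0.6667 − 0.5646 = 0.10.

0.10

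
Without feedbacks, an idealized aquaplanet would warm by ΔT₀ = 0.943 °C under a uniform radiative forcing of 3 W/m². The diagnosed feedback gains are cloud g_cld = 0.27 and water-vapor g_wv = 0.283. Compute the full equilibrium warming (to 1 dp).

Total gain g = 0.27 + 0.283 = 0.553.
Amplification A = 1/(1 − 0.553) = 2.237.
ΔT = 0.943 × 2.237 = 2.1 °C.

2.1 °C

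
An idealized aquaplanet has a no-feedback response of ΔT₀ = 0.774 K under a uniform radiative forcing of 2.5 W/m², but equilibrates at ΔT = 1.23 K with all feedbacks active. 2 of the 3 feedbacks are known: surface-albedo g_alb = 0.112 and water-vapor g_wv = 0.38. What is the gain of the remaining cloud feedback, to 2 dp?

-0.12

Amplification A = ΔT/ΔT₀ = 1.23/0.774 = 1.589.
Total gain g = 1 − 1/A = 1 − 1/1.589 = 0.3707.
Known gains sum to 0.112 + 0.38 = 0.492.
g_cld = 0.3707 − 0.492 = -0.12.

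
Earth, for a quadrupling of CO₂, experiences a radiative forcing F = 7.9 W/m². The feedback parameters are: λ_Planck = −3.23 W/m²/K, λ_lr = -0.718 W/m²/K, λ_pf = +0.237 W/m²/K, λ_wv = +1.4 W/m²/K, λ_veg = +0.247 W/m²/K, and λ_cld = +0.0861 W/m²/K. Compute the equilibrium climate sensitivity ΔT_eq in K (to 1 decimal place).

4.0 K

Net feedback parameter λ = (−3.23) + (-0.718) + (+0.237) + (+1.4) + (+0.247) + (+0.0861) = -1.9779 W/m²/K.
ΔT = −F/λ = −7.9/(-1.9779) = 4.0 K.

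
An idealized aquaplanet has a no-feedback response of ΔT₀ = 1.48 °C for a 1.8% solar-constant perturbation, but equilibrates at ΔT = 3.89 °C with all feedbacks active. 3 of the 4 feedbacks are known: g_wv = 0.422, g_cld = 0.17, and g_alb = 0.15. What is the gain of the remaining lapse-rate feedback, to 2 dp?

Amplification A = ΔT/ΔT₀ = 3.89/1.48 = 2.628.
Total gain g = 1 − 1/A = 1 − 1/2.628 = 0.6195.
Known gains sum to 0.422 + 0.17 + 0.15 = 0.742.
g_lr = 0.6195 − 0.742 = -0.12.

-0.12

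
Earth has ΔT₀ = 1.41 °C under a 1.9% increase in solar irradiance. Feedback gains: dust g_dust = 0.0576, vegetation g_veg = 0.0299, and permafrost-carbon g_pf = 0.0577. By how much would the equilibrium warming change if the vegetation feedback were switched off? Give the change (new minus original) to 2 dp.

-0.06 °C

Original: g = 0.1452, ΔT = 1.41/(1−0.1452) = 1.6495 °C.
Without vegetation: g' = 0.1153, ΔT' = 1.41/(1−0.1153) = 1.5938 °C.
Change = 1.5938 − 1.6495 = -0.06 °C.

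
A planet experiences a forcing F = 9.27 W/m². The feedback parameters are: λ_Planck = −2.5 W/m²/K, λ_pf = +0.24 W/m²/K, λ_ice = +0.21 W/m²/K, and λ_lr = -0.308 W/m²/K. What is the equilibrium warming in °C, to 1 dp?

Net feedback parameter λ = (−2.5) + (+0.24) + (+0.21) + (-0.308) = -2.358 W/m²/K.
ΔT = −F/λ = −9.27/(-2.358) = 3.9 °C.

3.9 °C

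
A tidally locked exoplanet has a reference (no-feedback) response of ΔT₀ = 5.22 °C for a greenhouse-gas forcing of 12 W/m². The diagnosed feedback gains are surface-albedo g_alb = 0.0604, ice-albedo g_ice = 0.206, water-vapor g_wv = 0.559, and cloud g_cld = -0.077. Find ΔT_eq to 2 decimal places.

Total gain g = 0.0604 + 0.206 + 0.559 − 0.077 = 0.7484.
Amplification A = 1/(1 − 0.7484) = 3.975.
ΔT = 5.22 × 3.975 = 20.75 °C.

20.75 °C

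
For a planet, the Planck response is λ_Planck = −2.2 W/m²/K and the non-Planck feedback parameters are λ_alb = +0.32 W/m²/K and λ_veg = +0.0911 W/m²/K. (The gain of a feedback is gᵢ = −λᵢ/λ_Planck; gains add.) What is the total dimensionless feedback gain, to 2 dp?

0.19

Convert to gains: g_alb = 0.32/2.2 = 0.1455; g_veg = 0.0911/2.2 = 0.04141.
Total gain g = 0.18691.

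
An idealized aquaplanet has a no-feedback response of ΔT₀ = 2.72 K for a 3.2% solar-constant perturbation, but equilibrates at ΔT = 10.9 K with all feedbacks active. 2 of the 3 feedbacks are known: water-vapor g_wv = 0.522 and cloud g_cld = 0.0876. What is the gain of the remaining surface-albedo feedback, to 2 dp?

Amplification A = ΔT/ΔT₀ = 10.9/2.72 = 4.007.
Total gain g = 1 − 1/A = 1 − 1/4.007 = 0.7504.
Known gains sum to 0.522 + 0.0876 = 0.6096.
g_alb = 0.7504 − 0.6096 = 0.14.

0.14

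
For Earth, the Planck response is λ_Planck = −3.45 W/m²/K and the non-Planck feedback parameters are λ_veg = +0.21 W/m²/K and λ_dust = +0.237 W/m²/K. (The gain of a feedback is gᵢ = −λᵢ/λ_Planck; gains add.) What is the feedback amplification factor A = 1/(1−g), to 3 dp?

1.149

Convert to gains: g_veg = 0.21/3.45 = 0.06087; g_dust = 0.237/3.45 = 0.0687.
Total gain g = 0.12957.
A = 1/(1 − 0.12957) = 1.149.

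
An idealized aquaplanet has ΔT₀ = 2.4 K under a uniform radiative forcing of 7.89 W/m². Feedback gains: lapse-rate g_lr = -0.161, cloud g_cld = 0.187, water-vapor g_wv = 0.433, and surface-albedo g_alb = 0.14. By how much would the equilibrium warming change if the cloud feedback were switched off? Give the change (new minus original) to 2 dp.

-1.90 K

Original: g = 0.599, ΔT = 2.4/(1−0.599) = 5.9850 K.
Without cloud: g' = 0.412, ΔT' = 2.4/(1−0.412) = 4.0816 K.
Change = 4.0816 − 5.9850 = -1.90 K.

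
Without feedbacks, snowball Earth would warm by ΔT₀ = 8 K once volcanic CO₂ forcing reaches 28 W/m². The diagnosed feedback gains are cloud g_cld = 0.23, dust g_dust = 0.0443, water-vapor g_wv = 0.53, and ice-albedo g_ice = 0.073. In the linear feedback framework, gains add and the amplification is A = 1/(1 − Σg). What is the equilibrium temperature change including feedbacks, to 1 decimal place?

65.2 K

Total gain g = 0.23 + 0.0443 + 0.53 + 0.073 = 0.8773.
Amplification A = 1/(1 − 0.8773) = 8.15.
ΔT = 8 × 8.15 = 65.2 K.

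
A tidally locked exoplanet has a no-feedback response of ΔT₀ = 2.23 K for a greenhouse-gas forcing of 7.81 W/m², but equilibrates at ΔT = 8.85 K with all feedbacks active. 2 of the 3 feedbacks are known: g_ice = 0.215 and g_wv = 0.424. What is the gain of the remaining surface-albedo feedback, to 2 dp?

Amplification A = ΔT/ΔT₀ = 8.85/2.23 = 3.969.
Total gain g = 1 − 1/A = 1 − 1/3.969 = 0.748.
Known gains sum to 0.215 + 0.424 = 0.639.
g_alb = 0.748 − 0.639 = 0.11.

0.11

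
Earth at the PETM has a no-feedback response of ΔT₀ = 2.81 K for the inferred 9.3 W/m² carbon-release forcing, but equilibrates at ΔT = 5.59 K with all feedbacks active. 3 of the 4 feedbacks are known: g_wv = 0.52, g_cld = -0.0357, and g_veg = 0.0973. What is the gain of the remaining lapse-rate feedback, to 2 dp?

-0.08

Amplification A = ΔT/ΔT₀ = 5.59/2.81 = 1.989.
Total gain g = 1 − 1/A = 1 − 1/1.989 = 0.4972.
Known gains sum to 0.52 − 0.0357 + 0.0973 = 0.5816.
g_lr = 0.4972 − 0.5816 = -0.08.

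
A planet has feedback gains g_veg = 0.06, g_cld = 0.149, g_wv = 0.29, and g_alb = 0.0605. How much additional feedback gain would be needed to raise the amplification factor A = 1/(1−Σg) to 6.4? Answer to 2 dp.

Current total gain = 0.5595.
Target gain for A = 6.4: g* = 1 − 1/6.4 = 0.8438.
Additional gain needed = 0.8438 − 0.5595 = 0.28.

0.28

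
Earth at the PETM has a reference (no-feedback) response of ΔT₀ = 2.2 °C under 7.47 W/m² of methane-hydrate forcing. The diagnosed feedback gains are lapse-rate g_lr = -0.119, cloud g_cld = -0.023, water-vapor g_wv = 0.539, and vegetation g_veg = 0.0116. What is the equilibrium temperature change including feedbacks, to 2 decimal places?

3.72 °C

Total gain g = -0.119 − 0.023 + 0.539 + 0.0116 = 0.4086.
Amplification A = 1/(1 − 0.4086) = 1.691.
ΔT = 2.2 × 1.691 = 3.72 °C.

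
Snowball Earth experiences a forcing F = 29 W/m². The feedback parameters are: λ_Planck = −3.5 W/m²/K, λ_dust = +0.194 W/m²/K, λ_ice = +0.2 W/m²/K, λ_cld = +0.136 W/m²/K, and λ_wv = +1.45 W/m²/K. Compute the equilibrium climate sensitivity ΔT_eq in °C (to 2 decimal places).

Net feedback parameter λ = (−3.5) + (+0.194) + (+0.2) + (+0.136) + (+1.45) = -1.52 W/m²/K.
ΔT = −F/λ = −29/(-1.52) = 19.08 °C.

19.08 °C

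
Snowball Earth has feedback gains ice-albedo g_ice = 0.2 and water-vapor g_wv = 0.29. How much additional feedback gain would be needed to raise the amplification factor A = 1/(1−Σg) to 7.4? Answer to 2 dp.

Current total gain = 0.49.
Target gain for A = 7.4: g* = 1 − 1/7.4 = 0.8649.
Additional gain needed = 0.8649 − 0.49 = 0.37.

0.37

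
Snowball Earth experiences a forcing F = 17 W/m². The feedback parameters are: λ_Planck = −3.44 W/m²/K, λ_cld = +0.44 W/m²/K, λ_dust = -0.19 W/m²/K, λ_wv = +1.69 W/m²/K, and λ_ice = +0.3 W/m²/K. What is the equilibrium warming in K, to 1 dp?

Net feedback parameter λ = (−3.44) + (+0.44) + (-0.19) + (+1.69) + (+0.3) = -1.2 W/m²/K.
ΔT = −F/λ = −17/(-1.2) = 14.2 K.

14.2 K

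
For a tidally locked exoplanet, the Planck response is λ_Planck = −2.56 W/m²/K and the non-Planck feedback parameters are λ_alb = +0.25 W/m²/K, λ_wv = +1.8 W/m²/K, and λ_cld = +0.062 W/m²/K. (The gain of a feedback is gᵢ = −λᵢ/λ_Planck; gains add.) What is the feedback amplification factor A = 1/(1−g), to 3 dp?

Convert to gains: g_alb = 0.25/2.56 = 0.09766; g_wv = 1.8/2.56 = 0.7031; g_cld = 0.062/2.56 = 0.02422.
Total gain g = 0.82498.
A = 1/(1 − 0.82498) = 5.714.

5.714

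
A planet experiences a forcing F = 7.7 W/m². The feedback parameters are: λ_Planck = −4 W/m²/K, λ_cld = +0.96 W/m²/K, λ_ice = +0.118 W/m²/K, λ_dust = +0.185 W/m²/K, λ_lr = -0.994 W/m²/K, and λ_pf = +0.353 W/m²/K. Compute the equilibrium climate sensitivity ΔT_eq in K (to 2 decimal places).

2.28 K

Net feedback parameter λ = (−4) + (+0.96) + (+0.118) + (+0.185) + (-0.994) + (+0.353) = -3.378 W/m²/K.
ΔT = −F/λ = −7.7/(-3.378) = 2.28 K.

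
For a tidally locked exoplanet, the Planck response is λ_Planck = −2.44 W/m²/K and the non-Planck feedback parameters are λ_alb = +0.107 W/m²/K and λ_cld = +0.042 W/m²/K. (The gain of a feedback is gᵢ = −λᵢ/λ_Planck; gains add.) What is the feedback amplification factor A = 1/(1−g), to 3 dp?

Convert to gains: g_alb = 0.107/2.44 = 0.04385; g_cld = 0.042/2.44 = 0.01721.
Total gain g = 0.06106.
A = 1/(1 − 0.06106) = 1.065.

1.065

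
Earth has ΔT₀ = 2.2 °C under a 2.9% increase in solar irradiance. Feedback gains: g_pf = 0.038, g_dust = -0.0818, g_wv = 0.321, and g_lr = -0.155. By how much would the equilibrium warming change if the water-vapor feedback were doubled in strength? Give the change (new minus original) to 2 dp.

Original: g = 0.1222, ΔT = 2.2/(1−0.1222) = 2.5063 °C.
With doubled water-vapor: g' = 0.4432, ΔT' = 2.2/(1−0.4432) = 3.9511 °C.
Change = 3.9511 − 2.5063 = 1.44 °C.

1.44 °C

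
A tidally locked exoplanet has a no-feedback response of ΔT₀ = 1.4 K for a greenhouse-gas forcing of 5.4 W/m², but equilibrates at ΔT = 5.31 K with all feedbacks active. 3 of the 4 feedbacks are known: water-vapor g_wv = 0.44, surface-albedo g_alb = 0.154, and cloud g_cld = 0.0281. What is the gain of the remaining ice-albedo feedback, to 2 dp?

Amplification A = ΔT/ΔT₀ = 5.31/1.4 = 3.793.
Total gain g = 1 − 1/A = 1 − 1/3.793 = 0.7364.
Known gains sum to 0.44 + 0.154 + 0.0281 = 0.6221.
g_ice = 0.7364 − 0.6221 = 0.11.

0.11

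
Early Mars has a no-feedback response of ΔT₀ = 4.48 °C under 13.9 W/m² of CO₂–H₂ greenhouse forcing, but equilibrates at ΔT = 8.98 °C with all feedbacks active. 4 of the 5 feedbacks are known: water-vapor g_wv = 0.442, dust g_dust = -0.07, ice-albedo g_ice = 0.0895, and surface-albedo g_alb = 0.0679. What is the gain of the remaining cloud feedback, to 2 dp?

-0.03

Amplification A = ΔT/ΔT₀ = 8.98/4.48 = 2.004.
Total gain g = 1 − 1/A = 1 − 1/2.004 = 0.501.
Known gains sum to 0.442 − 0.07 + 0.0895 + 0.0679 = 0.5294.
g_cld = 0.501 − 0.5294 = -0.03.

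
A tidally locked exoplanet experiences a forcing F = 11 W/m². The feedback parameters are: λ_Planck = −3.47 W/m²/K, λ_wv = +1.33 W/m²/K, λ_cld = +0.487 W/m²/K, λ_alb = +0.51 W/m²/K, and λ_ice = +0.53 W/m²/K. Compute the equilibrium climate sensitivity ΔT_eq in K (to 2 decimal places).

17.94 K

Net feedback parameter λ = (−3.47) + (+1.33) + (+0.487) + (+0.51) + (+0.53) = -0.613 W/m²/K.
ΔT = −F/λ = −11/(-0.613) = 17.94 K.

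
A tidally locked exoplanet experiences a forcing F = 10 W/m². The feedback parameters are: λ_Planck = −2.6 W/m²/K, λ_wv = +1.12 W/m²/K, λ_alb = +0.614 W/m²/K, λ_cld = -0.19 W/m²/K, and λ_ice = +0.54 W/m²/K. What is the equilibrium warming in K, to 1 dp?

19.4 K

Net feedback parameter λ = (−2.6) + (+1.12) + (+0.614) + (-0.19) + (+0.54) = -0.516 W/m²/K.
ΔT = −F/λ = −10/(-0.516) = 19.4 K.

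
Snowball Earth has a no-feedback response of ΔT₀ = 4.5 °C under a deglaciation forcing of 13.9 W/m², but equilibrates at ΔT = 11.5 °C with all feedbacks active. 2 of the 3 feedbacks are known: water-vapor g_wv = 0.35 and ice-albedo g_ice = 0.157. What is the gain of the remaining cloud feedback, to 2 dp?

0.10

Amplification A = ΔT/ΔT₀ = 11.5/4.5 = 2.556.
Total gain g = 1 − 1/A = 1 − 1/2.556 = 0.6088.
Known gains sum to 0.35 + 0.157 = 0.507.
g_cld = 0.6088 − 0.507 = 0.10.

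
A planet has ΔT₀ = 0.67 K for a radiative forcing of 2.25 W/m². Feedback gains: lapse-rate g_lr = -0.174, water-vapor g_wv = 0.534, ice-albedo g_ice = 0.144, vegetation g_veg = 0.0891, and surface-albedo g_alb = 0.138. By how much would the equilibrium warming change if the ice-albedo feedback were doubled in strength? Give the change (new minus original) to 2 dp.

2.87 K

Original: g = 0.7311, ΔT = 0.67/(1−0.7311) = 2.4916 K.
With doubled ice-albedo: g' = 0.8751, ΔT' = 0.67/(1−0.8751) = 5.3643 K.
Change = 5.3643 − 2.4916 = 2.87 K.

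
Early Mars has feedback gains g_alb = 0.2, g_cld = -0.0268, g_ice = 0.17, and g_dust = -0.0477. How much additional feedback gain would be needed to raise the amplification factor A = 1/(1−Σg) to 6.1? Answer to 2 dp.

Current total gain = 0.2955.
Target gain for A = 6.1: g* = 1 − 1/6.1 = 0.8361.
Additional gain needed = 0.8361 − 0.2955 = 0.54.

0.54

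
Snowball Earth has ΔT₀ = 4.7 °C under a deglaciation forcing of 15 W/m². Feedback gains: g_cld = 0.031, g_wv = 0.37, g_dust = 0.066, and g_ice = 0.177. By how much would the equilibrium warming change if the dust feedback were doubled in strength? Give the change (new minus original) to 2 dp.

Original: g = 0.644, ΔT = 4.7/(1−0.644) = 13.2022 °C.
With doubled dust: g' = 0.71, ΔT' = 4.7/(1−0.71) = 16.2069 °C.
Change = 16.2069 − 13.2022 = 3.00 °C.

3.00 °C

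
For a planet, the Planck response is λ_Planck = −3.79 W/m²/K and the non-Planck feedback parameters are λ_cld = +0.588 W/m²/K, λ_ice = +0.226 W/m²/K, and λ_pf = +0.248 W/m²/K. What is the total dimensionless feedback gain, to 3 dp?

Convert to gains: g_cld = 0.588/3.79 = 0.1551; g_ice = 0.226/3.79 = 0.05963; g_pf = 0.248/3.79 = 0.06544.
Total gain g = 0.28017.

0.280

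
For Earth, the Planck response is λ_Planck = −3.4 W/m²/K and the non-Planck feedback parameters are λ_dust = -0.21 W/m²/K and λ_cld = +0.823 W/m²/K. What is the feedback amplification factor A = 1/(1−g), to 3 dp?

Convert to gains: g_dust = -0.21/3.4 = -0.06176; g_cld = 0.823/3.4 = 0.2421.
Total gain g = 0.18034.
A = 1/(1 − 0.18034) = 1.220.

1.220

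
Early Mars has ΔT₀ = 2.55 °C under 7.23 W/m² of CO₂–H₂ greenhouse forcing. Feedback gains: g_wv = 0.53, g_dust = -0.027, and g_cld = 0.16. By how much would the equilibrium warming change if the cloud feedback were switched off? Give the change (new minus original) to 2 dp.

Original: g = 0.663, ΔT = 2.55/(1−0.663) = 7.5668 °C.
Without cloud: g' = 0.503, ΔT' = 2.55/(1−0.503) = 5.1308 °C.
Change = 5.1308 − 7.5668 = -2.44 °C.

-2.44 °C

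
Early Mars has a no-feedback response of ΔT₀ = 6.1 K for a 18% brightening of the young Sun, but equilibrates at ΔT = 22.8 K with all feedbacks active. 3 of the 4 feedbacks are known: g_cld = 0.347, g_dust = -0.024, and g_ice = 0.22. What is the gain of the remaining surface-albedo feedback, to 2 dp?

0.19

Amplification A = ΔT/ΔT₀ = 22.8/6.1 = 3.738.
Total gain g = 1 − 1/A = 1 − 1/3.738 = 0.7325.
Known gains sum to 0.347 − 0.024 + 0.22 = 0.543.
g_alb = 0.7325 − 0.543 = 0.19.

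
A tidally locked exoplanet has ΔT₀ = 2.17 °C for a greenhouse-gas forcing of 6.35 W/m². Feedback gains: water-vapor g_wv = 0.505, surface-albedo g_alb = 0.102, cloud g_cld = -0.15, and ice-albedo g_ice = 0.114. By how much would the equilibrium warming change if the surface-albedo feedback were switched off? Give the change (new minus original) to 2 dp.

Original: g = 0.571, ΔT = 2.17/(1−0.571) = 5.0583 °C.
Without surface-albedo: g' = 0.469, ΔT' = 2.17/(1−0.469) = 4.0866 °C.
Change = 4.0866 − 5.0583 = -0.97 °C.

-0.97 °C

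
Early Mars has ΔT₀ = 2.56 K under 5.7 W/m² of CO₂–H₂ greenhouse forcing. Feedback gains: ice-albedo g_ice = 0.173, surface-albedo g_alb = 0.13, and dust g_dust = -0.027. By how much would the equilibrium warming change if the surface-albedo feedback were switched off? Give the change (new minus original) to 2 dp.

-0.54 K

Original: g = 0.276, ΔT = 2.56/(1−0.276) = 3.5359 K.
Without surface-albedo: g' = 0.146, ΔT' = 2.56/(1−0.146) = 2.9977 K.
Change = 2.9977 − 3.5359 = -0.54 K.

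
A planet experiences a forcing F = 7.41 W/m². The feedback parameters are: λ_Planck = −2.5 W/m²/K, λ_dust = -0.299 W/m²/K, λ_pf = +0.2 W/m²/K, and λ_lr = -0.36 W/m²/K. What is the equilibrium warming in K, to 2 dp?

Net feedback parameter λ = (−2.5) + (-0.299) + (+0.2) + (-0.36) = -2.959 W/m²/K.
ΔT = −F/λ = −7.41/(-2.959) = 2.50 K.

2.50 K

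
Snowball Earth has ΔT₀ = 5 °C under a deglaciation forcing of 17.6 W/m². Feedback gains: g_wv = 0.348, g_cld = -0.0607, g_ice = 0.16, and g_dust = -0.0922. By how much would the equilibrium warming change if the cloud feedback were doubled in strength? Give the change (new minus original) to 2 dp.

-0.67 °C

Original: g = 0.3551, ΔT = 5/(1−0.3551) = 7.7531 °C.
With doubled cloud: g' = 0.2944, ΔT' = 5/(1−0.2944) = 7.0862 °C.
Change = 7.0862 − 7.7531 = -0.67 °C.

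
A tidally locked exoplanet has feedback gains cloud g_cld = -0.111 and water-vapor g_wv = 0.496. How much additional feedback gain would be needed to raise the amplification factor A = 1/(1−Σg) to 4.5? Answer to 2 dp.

0.39

Current total gain = 0.385.
Target gain for A = 4.5: g* = 1 − 1/4.5 = 0.7778.
Additional gain needed = 0.7778 − 0.385 = 0.39.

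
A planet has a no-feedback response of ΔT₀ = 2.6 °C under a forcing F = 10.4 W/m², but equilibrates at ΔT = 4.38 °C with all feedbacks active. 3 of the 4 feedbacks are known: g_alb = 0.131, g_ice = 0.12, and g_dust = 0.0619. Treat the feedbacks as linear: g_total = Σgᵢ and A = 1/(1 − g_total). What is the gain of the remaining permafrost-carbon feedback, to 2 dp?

Amplification A = ΔT/ΔT₀ = 4.38/2.6 = 1.685.
Total gain g = 1 − 1/A = 1 − 1/1.685 = 0.4065.
Known gains sum to 0.131 + 0.12 + 0.0619 = 0.3129.
g_pf = 0.4065 − 0.3129 = 0.09.

0.09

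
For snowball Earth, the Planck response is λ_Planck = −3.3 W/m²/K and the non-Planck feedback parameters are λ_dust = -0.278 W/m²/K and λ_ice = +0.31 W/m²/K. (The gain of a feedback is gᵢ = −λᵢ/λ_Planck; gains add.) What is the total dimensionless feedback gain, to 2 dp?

Convert to gains: g_dust = -0.278/3.3 = -0.08424; g_ice = 0.31/3.3 = 0.09394.
Total gain g = 0.0097.

0.01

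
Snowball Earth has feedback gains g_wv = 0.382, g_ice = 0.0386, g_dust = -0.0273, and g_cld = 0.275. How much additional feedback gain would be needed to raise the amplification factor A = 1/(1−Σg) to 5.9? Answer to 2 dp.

0.16

Current total gain = 0.6683.
Target gain for A = 5.9: g* = 1 − 1/5.9 = 0.8305.
Additional gain needed = 0.8305 − 0.6683 = 0.16.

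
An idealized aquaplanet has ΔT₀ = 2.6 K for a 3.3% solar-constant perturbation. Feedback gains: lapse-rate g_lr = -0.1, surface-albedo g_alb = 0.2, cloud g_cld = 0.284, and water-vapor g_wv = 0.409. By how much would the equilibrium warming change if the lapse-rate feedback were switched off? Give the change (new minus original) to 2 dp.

Original: g = 0.793, ΔT = 2.6/(1−0.793) = 12.5604 K.
Without lapse-rate: g' = 0.893, ΔT' = 2.6/(1−0.893) = 24.2991 K.
Change = 24.2991 − 12.5604 = 11.74 K.

11.74 K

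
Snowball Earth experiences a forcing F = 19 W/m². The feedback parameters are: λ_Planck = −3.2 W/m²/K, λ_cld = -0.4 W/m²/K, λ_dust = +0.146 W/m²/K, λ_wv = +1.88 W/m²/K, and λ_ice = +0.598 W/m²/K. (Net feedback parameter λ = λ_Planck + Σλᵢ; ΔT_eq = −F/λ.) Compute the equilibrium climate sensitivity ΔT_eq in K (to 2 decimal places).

19.47 K

Net feedback parameter λ = (−3.2) + (-0.4) + (+0.146) + (+1.88) + (+0.598) = -0.976 W/m²/K.
ΔT = −F/λ = −19/(-0.976) = 19.47 K.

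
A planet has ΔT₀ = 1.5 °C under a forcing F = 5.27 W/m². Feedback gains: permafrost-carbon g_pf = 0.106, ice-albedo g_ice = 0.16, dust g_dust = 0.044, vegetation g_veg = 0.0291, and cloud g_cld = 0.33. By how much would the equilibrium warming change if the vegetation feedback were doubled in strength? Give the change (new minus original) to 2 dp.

0.44 °C

Original: g = 0.6691, ΔT = 1.5/(1−0.6691) = 4.5331 °C.
With doubled vegetation: g' = 0.6982, ΔT' = 1.5/(1−0.6982) = 4.9702 °C.
Change = 4.9702 − 4.5331 = 0.44 °C.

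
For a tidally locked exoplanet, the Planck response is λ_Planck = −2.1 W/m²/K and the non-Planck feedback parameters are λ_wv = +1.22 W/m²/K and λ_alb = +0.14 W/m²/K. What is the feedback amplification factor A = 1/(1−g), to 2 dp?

2.84

Convert to gains: g_wv = 1.22/2.1 = 0.581; g_alb = 0.14/2.1 = 0.06667.
Total gain g = 0.64767.
A = 1/(1 − 0.64767) = 2.84.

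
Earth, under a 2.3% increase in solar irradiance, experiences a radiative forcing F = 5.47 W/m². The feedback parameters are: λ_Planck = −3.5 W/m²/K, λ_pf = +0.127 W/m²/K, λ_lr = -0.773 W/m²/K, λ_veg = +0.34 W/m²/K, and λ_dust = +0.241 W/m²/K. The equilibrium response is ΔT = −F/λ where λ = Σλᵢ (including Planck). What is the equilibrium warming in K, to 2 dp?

Net feedback parameter λ = (−3.5) + (+0.127) + (-0.773) + (+0.34) + (+0.241) = -3.565 W/m²/K.
ΔT = −F/λ = −5.47/(-3.565) = 1.53 K.

1.53 K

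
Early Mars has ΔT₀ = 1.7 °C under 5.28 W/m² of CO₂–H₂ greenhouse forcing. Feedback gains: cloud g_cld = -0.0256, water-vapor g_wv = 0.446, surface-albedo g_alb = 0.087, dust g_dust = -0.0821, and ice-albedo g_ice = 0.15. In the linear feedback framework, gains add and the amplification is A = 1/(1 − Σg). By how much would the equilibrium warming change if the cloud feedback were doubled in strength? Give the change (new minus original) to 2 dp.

-0.23 °C

Original: g = 0.5753, ΔT = 1.7/(1−0.5753) = 4.0028 °C.
With doubled cloud: g' = 0.5497, ΔT' = 1.7/(1−0.5497) = 3.7753 °C.
Change = 3.7753 − 4.0028 = -0.23 °C.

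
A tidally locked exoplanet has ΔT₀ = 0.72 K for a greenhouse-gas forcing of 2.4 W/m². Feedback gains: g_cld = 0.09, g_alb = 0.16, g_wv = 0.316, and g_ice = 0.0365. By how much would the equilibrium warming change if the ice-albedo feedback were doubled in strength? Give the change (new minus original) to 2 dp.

0.18 K

Original: g = 0.6025, ΔT = 0.72/(1−0.6025) = 1.8113 K.
With doubled ice-albedo: g' = 0.639, ΔT' = 0.72/(1−0.639) = 1.9945 K.
Change = 1.9945 − 1.8113 = 0.18 K.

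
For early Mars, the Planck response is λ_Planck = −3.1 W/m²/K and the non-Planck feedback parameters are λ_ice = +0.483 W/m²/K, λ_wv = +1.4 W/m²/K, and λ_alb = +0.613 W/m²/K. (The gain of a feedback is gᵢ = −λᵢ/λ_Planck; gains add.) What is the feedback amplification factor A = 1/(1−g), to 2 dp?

5.13

Convert to gains: g_ice = 0.483/3.1 = 0.1558; g_wv = 1.4/3.1 = 0.4516; g_alb = 0.613/3.1 = 0.1977.
Total gain g = 0.8051.
A = 1/(1 − 0.8051) = 5.13.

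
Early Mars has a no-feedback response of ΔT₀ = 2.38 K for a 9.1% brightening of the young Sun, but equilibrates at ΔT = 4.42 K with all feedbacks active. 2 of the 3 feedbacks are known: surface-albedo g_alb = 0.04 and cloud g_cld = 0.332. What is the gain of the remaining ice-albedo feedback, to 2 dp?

0.09

Amplification A = ΔT/ΔT₀ = 4.42/2.38 = 1.857.
Total gain g = 1 − 1/A = 1 − 1/1.857 = 0.4615.
Known gains sum to 0.04 + 0.332 = 0.372.
g_ice = 0.4615 − 0.372 = 0.09.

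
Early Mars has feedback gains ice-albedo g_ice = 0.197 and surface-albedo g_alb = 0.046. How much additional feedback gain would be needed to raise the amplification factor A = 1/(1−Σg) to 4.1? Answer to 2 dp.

Current total gain = 0.243.
Target gain for A = 4.1: g* = 1 − 1/4.1 = 0.7561.
Additional gain needed = 0.7561 − 0.243 = 0.51.

0.51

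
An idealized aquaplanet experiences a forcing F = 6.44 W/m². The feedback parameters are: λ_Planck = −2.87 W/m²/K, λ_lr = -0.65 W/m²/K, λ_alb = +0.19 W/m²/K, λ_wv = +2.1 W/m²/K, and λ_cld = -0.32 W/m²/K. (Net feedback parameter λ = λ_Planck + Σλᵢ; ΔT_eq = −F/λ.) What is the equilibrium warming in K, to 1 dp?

4.2 K

Net feedback parameter λ = (−2.87) + (-0.65) + (+0.19) + (+2.1) + (-0.32) = -1.55 W/m²/K.
ΔT = −F/λ = −6.44/(-1.55) = 4.2 K.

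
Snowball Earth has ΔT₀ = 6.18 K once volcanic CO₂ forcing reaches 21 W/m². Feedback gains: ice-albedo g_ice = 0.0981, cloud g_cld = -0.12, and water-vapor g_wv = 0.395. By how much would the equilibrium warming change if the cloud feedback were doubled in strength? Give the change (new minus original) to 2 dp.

Original: g = 0.3731, ΔT = 6.18/(1−0.3731) = 9.8580 K.
With doubled cloud: g' = 0.2531, ΔT' = 6.18/(1−0.2531) = 8.2742 K.
Change = 8.2742 − 9.8580 = -1.58 K.

-1.58 K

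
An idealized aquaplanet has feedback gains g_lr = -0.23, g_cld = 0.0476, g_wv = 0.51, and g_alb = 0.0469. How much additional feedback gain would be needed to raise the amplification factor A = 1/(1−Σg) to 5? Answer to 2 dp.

Current total gain = 0.3745.
Target gain for A = 5: g* = 1 − 1/5 = 0.8.
Additional gain needed = 0.8 − 0.3745 = 0.43.

0.43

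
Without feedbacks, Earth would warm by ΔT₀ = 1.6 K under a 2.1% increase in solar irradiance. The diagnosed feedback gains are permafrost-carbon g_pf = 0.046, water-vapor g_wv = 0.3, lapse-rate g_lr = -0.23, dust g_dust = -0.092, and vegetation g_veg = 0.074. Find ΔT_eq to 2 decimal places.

Total gain g = 0.046 + 0.3 − 0.23 − 0.092 + 0.074 = 0.098.
Amplification A = 1/(1 − 0.098) = 1.109.
ΔT = 1.6 × 1.109 = 1.77 K.

1.77 K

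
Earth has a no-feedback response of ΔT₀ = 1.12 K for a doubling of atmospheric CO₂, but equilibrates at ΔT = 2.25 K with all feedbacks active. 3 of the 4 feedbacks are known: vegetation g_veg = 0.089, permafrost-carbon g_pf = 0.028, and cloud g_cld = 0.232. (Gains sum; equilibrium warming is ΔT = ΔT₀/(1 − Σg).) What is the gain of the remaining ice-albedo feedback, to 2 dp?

0.15

Amplification A = ΔT/ΔT₀ = 2.25/1.12 = 2.009.
Total gain g = 1 − 1/A = 1 − 1/2.009 = 0.5022.
Known gains sum to 0.089 + 0.028 + 0.232 = 0.349.
g_ice = 0.5022 − 0.349 = 0.15.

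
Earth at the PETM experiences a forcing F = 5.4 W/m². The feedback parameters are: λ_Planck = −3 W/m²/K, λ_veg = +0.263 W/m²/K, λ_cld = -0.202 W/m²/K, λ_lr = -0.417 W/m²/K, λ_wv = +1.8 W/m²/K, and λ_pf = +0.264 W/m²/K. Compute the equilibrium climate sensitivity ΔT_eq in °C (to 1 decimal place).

Net feedback parameter λ = (−3) + (+0.263) + (-0.202) + (-0.417) + (+1.8) + (+0.264) = -1.292 W/m²/K.
ΔT = −F/λ = −5.4/(-1.292) = 4.2 °C.

4.2 °C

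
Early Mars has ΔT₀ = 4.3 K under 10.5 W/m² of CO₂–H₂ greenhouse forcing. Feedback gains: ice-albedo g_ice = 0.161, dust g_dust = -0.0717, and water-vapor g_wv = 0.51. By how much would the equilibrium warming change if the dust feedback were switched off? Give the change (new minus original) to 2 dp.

2.34 K

Original: g = 0.5993, ΔT = 4.3/(1−0.5993) = 10.7312 K.
Without dust: g' = 0.671, ΔT' = 4.3/(1−0.671) = 13.0699 K.
Change = 13.0699 − 10.7312 = 2.34 K.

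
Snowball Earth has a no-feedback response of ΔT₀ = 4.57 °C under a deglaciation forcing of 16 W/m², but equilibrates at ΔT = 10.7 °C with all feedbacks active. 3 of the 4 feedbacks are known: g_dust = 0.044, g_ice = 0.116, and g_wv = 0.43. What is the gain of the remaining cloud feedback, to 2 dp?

Amplification A = ΔT/ΔT₀ = 10.7/4.57 = 2.341.
Total gain g = 1 − 1/A = 1 − 1/2.341 = 0.5728.
Known gains sum to 0.044 + 0.116 + 0.43 = 0.59.
g_cld = 0.5728 − 0.59 = -0.02.

-0.02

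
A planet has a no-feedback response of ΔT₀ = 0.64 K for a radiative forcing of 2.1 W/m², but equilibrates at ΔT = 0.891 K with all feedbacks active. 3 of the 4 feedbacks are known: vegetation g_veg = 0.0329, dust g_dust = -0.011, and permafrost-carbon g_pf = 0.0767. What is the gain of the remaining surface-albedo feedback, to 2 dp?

Amplification A = ΔT/ΔT₀ = 0.891/0.64 = 1.392.
Total gain g = 1 − 1/A = 1 − 1/1.392 = 0.2816.
Known gains sum to 0.0329 − 0.011 + 0.0767 = 0.0986.
g_alb = 0.2816 − 0.0986 = 0.18.

0.18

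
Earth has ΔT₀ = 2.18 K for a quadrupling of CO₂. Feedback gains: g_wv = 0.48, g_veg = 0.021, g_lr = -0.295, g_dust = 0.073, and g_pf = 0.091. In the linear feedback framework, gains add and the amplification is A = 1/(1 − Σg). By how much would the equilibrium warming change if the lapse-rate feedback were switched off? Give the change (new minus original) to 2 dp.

Original: g = 0.37, ΔT = 2.18/(1−0.37) = 3.4603 K.
Without lapse-rate: g' = 0.665, ΔT' = 2.18/(1−0.665) = 6.5075 K.
Change = 6.5075 − 3.4603 = 3.05 K.

3.05 K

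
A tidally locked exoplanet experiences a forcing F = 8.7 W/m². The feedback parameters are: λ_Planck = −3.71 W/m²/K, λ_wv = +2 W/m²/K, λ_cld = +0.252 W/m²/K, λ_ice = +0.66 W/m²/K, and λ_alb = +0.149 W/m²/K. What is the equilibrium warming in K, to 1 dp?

13.4 K

Net feedback parameter λ = (−3.71) + (+2) + (+0.252) + (+0.66) + (+0.149) = -0.649 W/m²/K.
ΔT = −F/λ = −8.7/(-0.649) = 13.4 K.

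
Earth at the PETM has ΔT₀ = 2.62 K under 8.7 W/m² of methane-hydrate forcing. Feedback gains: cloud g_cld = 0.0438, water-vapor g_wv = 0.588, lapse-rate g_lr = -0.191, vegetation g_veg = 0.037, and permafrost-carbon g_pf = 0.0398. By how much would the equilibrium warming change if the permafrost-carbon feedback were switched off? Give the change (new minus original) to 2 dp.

-0.41 K

Original: g = 0.5176, ΔT = 2.62/(1−0.5176) = 5.4312 K.
Without permafrost-carbon: g' = 0.4778, ΔT' = 2.62/(1−0.4778) = 5.0172 K.
Change = 5.0172 − 5.4312 = -0.41 K.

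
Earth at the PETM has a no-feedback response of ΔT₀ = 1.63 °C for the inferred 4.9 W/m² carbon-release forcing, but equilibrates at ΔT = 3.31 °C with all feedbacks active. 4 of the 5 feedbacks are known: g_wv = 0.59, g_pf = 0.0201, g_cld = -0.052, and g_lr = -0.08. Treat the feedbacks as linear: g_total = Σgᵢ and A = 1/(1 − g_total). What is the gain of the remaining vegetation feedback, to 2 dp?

Amplification A = ΔT/ΔT₀ = 3.31/1.63 = 2.031.
Total gain g = 1 − 1/A = 1 − 1/2.031 = 0.5076.
Known gains sum to 0.59 + 0.0201 − 0.052 − 0.08 = 0.4781.
g_veg = 0.5076 − 0.4781 = 0.03.

0.03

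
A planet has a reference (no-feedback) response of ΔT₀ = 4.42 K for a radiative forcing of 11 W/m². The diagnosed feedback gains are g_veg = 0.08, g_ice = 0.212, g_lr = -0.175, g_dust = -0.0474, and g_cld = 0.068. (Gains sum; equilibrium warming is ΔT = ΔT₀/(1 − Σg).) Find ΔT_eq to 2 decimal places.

Total gain g = 0.08 + 0.212 − 0.175 − 0.0474 + 0.068 = 0.1376.
Amplification A = 1/(1 − 0.1376) = 1.16.
ΔT = 4.42 × 1.16 = 5.13 K.

5.13 K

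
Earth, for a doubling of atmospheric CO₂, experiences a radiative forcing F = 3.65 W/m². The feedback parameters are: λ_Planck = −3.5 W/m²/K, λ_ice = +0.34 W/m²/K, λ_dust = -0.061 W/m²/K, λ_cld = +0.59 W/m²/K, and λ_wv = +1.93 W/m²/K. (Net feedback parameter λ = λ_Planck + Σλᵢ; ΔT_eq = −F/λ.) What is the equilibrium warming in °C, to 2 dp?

5.21 °C

Net feedback parameter λ = (−3.5) + (+0.34) + (-0.061) + (+0.59) + (+1.93) = -0.701 W/m²/K.
ΔT = −F/λ = −3.65/(-0.701) = 5.21 °C.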